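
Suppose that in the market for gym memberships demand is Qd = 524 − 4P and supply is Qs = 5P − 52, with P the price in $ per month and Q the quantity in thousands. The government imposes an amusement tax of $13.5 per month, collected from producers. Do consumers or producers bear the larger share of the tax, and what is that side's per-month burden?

Before the tax: set 524 − 4P = 5P − 52 → P* = $64, Q* = 268.
With the tax collected from producers, supply shifts: Qs = 5(P − 13.5) − 52.
Solving gives Q = 238 with consumers paying $71.5 and producers receiving $58 (the $13.5 wedge).
Per-month burden: consumers $7.5, producers $6.
Consumers take the larger share because demand is less price-elastic here (demand slope 4 vs supply slope 5).
The less price-elastic side of the market bears the larger share of a per-unit tax.

Consumers bear the larger share: $7.5 per month.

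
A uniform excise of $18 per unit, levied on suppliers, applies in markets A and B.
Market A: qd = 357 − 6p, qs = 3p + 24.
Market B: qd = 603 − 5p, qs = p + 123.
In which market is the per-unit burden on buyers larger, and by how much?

Market A, by $3.

Market A: pre-tax p* = $37, q* = 135; post-tax q = 99; per-unit burden on buyers = $6.
Market B: pre-tax p* = $80, q* = 203; post-tax q = 188; per-unit burden on buyers = $3.
Difference: $6 vs $3 → market A is larger by $3.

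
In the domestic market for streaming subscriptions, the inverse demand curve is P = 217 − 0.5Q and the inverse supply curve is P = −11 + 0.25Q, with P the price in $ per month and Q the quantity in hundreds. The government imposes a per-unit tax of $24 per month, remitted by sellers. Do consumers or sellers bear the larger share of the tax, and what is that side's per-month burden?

Inverting to Q(P) form: Qd = 434 − 2P; Qs = 4P + 44.
Before the tax: set 434 − 2P = 4P + 44 → P* = $65, Q* = 304.
With the tax collected from sellers, supply shifts: Qs = 4(P − 24) + 44.
Solving gives Q = 272 with consumers paying $81 and sellers receiving $57 (the $24 wedge).
Per-month burden: consumers $16, sellers $8.
Consumers take the larger share because demand is less price-elastic here (demand slope 2 vs supply slope 4).
The less price-elastic side of the market bears the larger share of a per-unit tax.

Consumers bear the larger share: $16 per month.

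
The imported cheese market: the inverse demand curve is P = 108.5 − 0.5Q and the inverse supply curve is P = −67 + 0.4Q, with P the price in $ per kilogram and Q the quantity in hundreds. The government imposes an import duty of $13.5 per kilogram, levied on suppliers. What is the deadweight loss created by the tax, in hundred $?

Deadweight loss = $101.25 hundred.

Inverting to Q(P) form: Qd = 217 − 2P; Qs = 2.5P + 167.5.
Before the tax: set 217 − 2P = 2.5P + 167.5 → P* = $11, Q* = 195.
With the tax collected from suppliers, supply shifts: Qs = 2.5(P − 13.5) + 167.5.
Solving gives Q = 180 with buyers paying $18.5 and suppliers receiving $5 (the $13.5 wedge).
Quantity falls by |ΔQ| = |195 − 180| = 15.
DWL = ½ · t · |ΔQ| = ½ · 13.5 · 15 = $101.25.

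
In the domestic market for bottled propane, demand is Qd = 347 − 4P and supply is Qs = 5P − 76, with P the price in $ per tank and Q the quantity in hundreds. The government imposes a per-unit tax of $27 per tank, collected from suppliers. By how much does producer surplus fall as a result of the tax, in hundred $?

Before the tax: set 347 − 4P = 5P − 76 → P* = $47, Q* = 159.
With the tax collected from suppliers, supply shifts: Qs = 5(P − 27) − 76.
Solving gives Q = 99 with consumers paying $62 and suppliers receiving $35 (the $27 wedge).
ΔPS is the trapezoid between Q = 99 and Q = 159 of height $12: ½ · (159 + 99) · 12 = $1548.

Producer surplus falls by $1548 hundred.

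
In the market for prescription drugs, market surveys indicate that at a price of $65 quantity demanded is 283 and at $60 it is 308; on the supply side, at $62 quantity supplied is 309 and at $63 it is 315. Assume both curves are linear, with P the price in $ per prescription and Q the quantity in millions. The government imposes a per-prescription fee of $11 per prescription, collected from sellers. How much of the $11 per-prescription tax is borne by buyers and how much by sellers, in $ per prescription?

Demand slope: (308 − 283)/(60 − 65) = -5, so Qd = 608 − 5P.
Supply slope: (315 − 309)/(63 − 62) = 6, so Qs = 6P − 63.
Before the tax: set 608 − 5P = 6P − 63 → P* = $61, Q* = 303.
With the tax collected from sellers, supply shifts: Qs = 6(P − 11) − 63.
Solving gives Q = 273 with buyers paying $67 and sellers receiving $56 (the $11 wedge).
Burden on buyers: $6; on sellers: $5. (They sum to $11.)

Buyers bear $6 per prescription; sellers bear $5 per prescription.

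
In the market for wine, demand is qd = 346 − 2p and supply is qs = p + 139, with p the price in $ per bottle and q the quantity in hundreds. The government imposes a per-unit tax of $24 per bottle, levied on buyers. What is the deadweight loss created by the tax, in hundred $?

Before the tax: set 346 − 2p = p + 139 → p* = $69, q* = 208.
With the tax collected from buyers, demand (in seller-price terms) shifts: qd = 346 − 2(p + 24).
New equilibrium: buyers pay $77, sellers receive $53, q = 192. (Wedge: pb − ps = 24.)
Quantity falls by |ΔQ| = |208 − 192| = 16.
DWL = ½ · t · |ΔQ| = ½ · 24 · 16 = $192.

Deadweight loss = $192 hundred.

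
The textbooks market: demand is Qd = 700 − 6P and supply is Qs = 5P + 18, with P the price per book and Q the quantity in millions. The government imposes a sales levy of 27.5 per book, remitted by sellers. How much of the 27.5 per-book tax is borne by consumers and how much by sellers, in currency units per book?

Consumers bear 12.5 per book; sellers bear 15 per book.

Before the tax: set 700 − 6P = 5P + 18 → P* = 62, Q* = 328.
With the tax collected from sellers, supply shifts: Qs = 5(P − 27.5) + 18.
New equilibrium: consumers pay 74.5, sellers receive 47, Q = 253. (Wedge: Pb − Ps = 27.5.)
Burden on consumers: 12.5; on sellers: 15. (They sum to 27.5.)
The less price-elastic side of the market bears the larger share of a per-unit tax.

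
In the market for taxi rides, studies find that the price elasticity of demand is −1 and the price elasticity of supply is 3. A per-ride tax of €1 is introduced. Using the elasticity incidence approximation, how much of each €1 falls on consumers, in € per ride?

Incidence ratio: consumers' share ≈ εs / (εs + |εd|) = 3 / (3 + 1) = 0.75.
So consumers bear ≈ 0.75 × €1 = €0.75; suppliers bear €0.25.

Consumers bear ≈ €0.75 per ride.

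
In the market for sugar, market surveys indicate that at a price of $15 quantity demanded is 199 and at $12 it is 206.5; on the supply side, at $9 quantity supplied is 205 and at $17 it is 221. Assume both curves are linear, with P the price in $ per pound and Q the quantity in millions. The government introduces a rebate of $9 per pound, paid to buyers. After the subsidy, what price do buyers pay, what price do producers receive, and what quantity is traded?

Buyers pay $7; producers receive $16; quantity = 219.

Demand slope: (206.5 − 199)/(12 − 15) = -2.5, so Qd = 236.5 − 2.5P.
Supply slope: (221 − 205)/(17 − 9) = 2, so Qs = 2P + 187.
Without the subsidy, 236.5 − 2.5P = 2P + 187 gives 4.5P = 49.5, so P* = $11 and Q* = 209.
With a per-unit subsidy paid to buyers, each effectively pays P − 9, so demand becomes Qd = 236.5 − 2.5(P − 9).
New equilibrium: buyers pay $7, producers receive $16, Q = 219. (Wedge: Pb − Ps = −9.)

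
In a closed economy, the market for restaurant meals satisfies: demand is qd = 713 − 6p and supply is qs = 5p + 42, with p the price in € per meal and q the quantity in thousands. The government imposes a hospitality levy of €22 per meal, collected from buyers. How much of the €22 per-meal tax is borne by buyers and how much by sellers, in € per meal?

Buyers bear €10 per meal; sellers bear €12 per meal.

Without the tax, 713 − 6p = 5p + 42 gives 11p = 671, so p* = €61 and q* = 347.
With the tax collected from buyers, demand (in seller-price terms) shifts: qd = 713 − 6(p + 22).
Solving gives q = 287 with buyers paying €71 and sellers receiving €49 (the €22 wedge).
Burden on buyers: €10; on sellers: €12. (They sum to €22.)
The less price-elastic side of the market bears the larger share of a per-unit tax.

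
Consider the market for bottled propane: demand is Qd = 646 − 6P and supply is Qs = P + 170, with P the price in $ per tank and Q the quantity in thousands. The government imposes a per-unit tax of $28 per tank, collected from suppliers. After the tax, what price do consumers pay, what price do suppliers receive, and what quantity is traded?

Without the tax, 646 − 6P = P + 170 gives 7P = 476, so P* = $68 and Q* = 238.
With the tax collected from suppliers, supply shifts: Qs = (P − 28) + 170.
Solving gives Q = 214 with consumers paying $72 and suppliers receiving $44 (the $28 wedge).
The less price-elastic side of the market bears the larger share of a per-unit tax.

Consumers pay $72; suppliers receive $44; quantity = 214.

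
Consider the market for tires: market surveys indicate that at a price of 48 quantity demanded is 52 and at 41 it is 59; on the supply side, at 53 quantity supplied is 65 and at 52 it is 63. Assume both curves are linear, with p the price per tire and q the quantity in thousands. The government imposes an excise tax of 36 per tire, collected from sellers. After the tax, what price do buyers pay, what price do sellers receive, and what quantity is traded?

Buyers pay 71; sellers receive 35; quantity = 29.

Demand slope: (59 − 52)/(41 − 48) = -1, so qd = 100 − p.
Supply slope: (63 − 65)/(52 − 53) = 2, so qs = 2p − 41.
Before the tax: set 100 − p = 2p − 41 → p* = 47, q* = 53.
With the tax collected from sellers, supply shifts: qs = 2(p − 36) − 41.
New equilibrium: buyers pay 71, sellers receive 35, q = 29. (Wedge: pb − ps = 36.)
The less price-elastic side of the market bears the larger share of a per-unit tax.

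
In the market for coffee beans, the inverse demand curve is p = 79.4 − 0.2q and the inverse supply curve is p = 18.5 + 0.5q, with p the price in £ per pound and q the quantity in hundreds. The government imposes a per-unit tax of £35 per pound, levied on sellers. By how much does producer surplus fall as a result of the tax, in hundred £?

Rewrite in direct form: qd = 397 − 5p and qs = 2p − 37.
Before the tax: set 397 − 5p = 2p − 37 → p* = £62, q* = 87.
With the tax collected from sellers, supply shifts: qs = 2(p − 35) − 37.
Solving gives q = 37 with consumers paying £72 and sellers receiving £37 (the £35 wedge).
ΔPS is the trapezoid between Q = 37 and Q = 87 of height £25: ½ · (87 + 37) · 25 = £1550.

Producer surplus falls by £1550 hundred.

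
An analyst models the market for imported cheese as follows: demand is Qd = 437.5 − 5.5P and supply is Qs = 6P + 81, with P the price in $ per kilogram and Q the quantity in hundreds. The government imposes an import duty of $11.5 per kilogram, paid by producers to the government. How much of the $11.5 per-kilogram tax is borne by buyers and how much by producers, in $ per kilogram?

Before the tax: set 437.5 − 5.5P = 6P + 81 → P* = $31, Q* = 267.
With the tax collected from producers, supply shifts: Qs = 6(P − 11.5) + 81.
Solving gives Q = 234 with buyers paying $37 and producers receiving $25.5 (the $11.5 wedge).
Burden on buyers: $6; on producers: $5.5. (They sum to $11.5.)
The less price-elastic side of the market bears the larger share of a per-unit tax.

Buyers bear $6 per kilogram; producers bear $5.5 per kilogram.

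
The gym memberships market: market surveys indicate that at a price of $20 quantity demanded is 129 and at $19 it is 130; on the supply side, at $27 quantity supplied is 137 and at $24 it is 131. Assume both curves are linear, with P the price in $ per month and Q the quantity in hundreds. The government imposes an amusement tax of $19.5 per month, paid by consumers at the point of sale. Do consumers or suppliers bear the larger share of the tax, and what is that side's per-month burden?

Consumers bear the larger share: $13 per month.

Demand slope: (130 − 129)/(19 − 20) = -1, so Qd = 149 − P.
Supply slope: (131 − 137)/(24 − 27) = 2, so Qs = 2P + 83.
Without the tax, 149 − P = 2P + 83 gives 3P = 66, so P* = $22 and Q* = 127.
With the tax collected from consumers, demand (in seller-price terms) shifts: Qd = 149 − (P + 19.5).
Solving gives Q = 114 with consumers paying $35 and suppliers receiving $15.5 (the $19.5 wedge).
Per-month burden: consumers $13, suppliers $6.5.
Consumers take the larger share because demand is less price-elastic here (demand slope 1 vs supply slope 2).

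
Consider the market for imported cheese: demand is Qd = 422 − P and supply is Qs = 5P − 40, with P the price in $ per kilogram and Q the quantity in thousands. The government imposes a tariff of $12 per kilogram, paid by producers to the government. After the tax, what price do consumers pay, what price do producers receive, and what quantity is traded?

Without the tax, 422 − P = 5P − 40 gives 6P = 462, so P* = $77 and Q* = 345.
With the tax collected from producers, supply shifts: Qs = 5(P − 12) − 40.
Solving gives Q = 335 with consumers paying $87 and producers receiving $75 (the $12 wedge).

Consumers pay $87; producers receive $75; quantity = 335.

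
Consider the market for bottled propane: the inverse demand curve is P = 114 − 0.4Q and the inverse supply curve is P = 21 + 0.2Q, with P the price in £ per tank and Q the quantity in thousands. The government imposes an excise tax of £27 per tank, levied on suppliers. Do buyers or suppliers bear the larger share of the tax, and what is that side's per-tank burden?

Buyers bear the larger share: £18 per tank.

Rewrite in direct form: Qd = 285 − 2.5P and Qs = 5P − 105.
Without the tax, 285 − 2.5P = 5P − 105 gives 7.5P = 390, so P* = £52 and Q* = 155.
With the tax collected from suppliers, supply shifts: Qs = 5(P − 27) − 105.
New equilibrium: buyers pay £70, suppliers receive £43, Q = 110. (Wedge: Pb − Ps = 27.)
Per-tank burden: buyers £18, suppliers £9.
Buyers take the larger share because demand is less price-elastic here (demand slope 2.5 vs supply slope 5).
The less price-elastic side of the market bears the larger share of a per-unit tax.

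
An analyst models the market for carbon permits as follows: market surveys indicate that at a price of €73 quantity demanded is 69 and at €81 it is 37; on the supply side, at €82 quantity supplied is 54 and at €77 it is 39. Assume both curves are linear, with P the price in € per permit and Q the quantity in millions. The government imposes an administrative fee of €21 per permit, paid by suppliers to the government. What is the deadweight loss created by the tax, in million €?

Deadweight loss = €378 million.

Demand slope: (37 − 69)/(81 − 73) = -4, so Qd = 361 − 4P.
Supply slope: (39 − 54)/(77 − 82) = 3, so Qs = 3P − 192.
Without the tax, 361 − 4P = 3P − 192 gives 7P = 553, so P* = €79 and Q* = 45.
With the tax collected from suppliers, supply shifts: Qs = 3(P − 21) − 192.
New equilibrium: buyers pay €88, suppliers receive €67, Q = 9. (Wedge: Pb − Ps = 21.)
Quantity falls by |ΔQ| = |45 − 9| = 36.
DWL = ½ · t · |ΔQ| = ½ · 21 · 36 = €378.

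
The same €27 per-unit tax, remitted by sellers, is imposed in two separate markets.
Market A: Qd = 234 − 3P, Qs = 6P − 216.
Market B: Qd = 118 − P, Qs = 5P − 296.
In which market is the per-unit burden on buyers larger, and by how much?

Market B, by €4.5.

Market A: pre-tax P* = €50, Q* = 84; post-tax Q = 30; per-unit burden on buyers = €18.
Market B: pre-tax P* = €69, Q* = 49; post-tax Q = 26.5; per-unit burden on buyers = €22.5.
Difference: €18 vs €22.5 → market B is larger by €4.5.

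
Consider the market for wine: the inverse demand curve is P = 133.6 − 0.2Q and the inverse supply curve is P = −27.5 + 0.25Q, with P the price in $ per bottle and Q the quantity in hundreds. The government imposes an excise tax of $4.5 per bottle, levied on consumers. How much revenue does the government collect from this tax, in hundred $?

Rewrite in direct form: Qd = 668 − 5P and Qs = 4P + 110.
Before the tax: set 668 − 5P = 4P + 110 → P* = $62, Q* = 358.
With the tax collected from consumers, demand (in seller-price terms) shifts: Qd = 668 − 5(P + 4.5).
Solving gives Q = 348 with consumers paying $64 and suppliers receiving $59.5 (the $4.5 wedge).
Revenue = t · Q = 4.5 · 348 = $1566.

Tax revenue = $1566 hundred.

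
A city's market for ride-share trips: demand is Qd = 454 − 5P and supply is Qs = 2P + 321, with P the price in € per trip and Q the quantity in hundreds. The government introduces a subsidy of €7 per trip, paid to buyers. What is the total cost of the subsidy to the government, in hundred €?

Government outlay = €2583 hundred.

Before the subsidy: set 454 − 5P = 2P + 321 → P* = €19, Q* = 359.
With a per-unit subsidy paid to buyers, each effectively pays P − 7, so demand becomes Qd = 454 − 5(P − 7).
Solving gives Q = 369 with buyers paying €17 and producers receiving €24 (the €7 wedge).
Outlay = t · Q = 7 · 369 = €2583.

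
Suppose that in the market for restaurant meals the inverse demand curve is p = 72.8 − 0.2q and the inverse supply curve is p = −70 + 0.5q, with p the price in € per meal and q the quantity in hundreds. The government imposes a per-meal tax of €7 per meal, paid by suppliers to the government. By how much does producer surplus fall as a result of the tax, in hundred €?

Producer surplus falls by €995 hundred.

Inverting to q(p) form: qd = 364 − 5p; qs = 2p + 140.
Before the tax: set 364 − 5p = 2p + 140 → p* = €32, q* = 204.
With the tax collected from suppliers, supply shifts: qs = 2(p − 7) + 140.
Solving gives q = 194 with consumers paying €34 and suppliers receiving €27 (the €7 wedge).
ΔPS is the trapezoid between Q = 194 and Q = 204 of height €5: ½ · (204 + 194) · 5 = €995.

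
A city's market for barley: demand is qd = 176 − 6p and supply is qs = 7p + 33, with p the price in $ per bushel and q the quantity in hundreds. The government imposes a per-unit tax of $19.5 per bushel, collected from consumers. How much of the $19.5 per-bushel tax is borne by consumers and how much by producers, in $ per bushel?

Before the tax: set 176 − 6p = 7p + 33 → p* = $11, q* = 110.
With the tax collected from consumers, demand (in seller-price terms) shifts: qd = 176 − 6(p + 19.5).
Solving gives q = 47 with consumers paying $21.5 and producers receiving $2 (the $19.5 wedge).
Burden on consumers: $10.5; on producers: $9. (They sum to $19.5.)

Consumers bear $10.5 per bushel; producers bear $9 per bushel.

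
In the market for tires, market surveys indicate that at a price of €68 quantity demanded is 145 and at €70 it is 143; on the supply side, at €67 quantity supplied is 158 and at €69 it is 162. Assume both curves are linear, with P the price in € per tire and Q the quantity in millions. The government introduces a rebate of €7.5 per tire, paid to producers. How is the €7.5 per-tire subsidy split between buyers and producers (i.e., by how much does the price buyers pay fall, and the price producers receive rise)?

Demand slope: (143 − 145)/(70 − 68) = -1, so Qd = 213 − P.
Supply slope: (162 − 158)/(69 − 67) = 2, so Qs = 2P + 24.
Without the subsidy, 213 − P = 2P + 24 gives 3P = 189, so P* = €63 and Q* = 150.
With a per-unit subsidy paid to producers, each receives P + 7.5 per unit sold, so supply becomes Qs = 2(P + 7.5) + 24.
Solving gives Q = 155 with buyers paying €58 and producers receiving €65.5 (the €7.5 wedge).
Gain to buyers: €5; to producers: €2.5. (They sum to €7.5.)

Buyers gain €5 per tire; producers gain €2.5 per tire.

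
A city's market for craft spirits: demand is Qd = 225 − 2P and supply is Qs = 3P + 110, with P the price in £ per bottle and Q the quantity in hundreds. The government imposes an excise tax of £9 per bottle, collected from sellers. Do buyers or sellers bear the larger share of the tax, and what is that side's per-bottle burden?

Buyers bear the larger share: £5.4 per bottle.

Without the tax, 225 − 2P = 3P + 110 gives 5P = 115, so P* = £23 and Q* = 179.
With the tax collected from sellers, supply shifts: Qs = 3(P − 9) + 110.
Solving gives Q = 168.2 with buyers paying £28.4 and sellers receiving £19.4 (the £9 wedge).
Per-bottle burden: buyers £5.4, sellers £3.6.
Buyers take the larger share because demand is less price-elastic here (demand slope 2 vs supply slope 3).
The less price-elastic side of the market bears the larger share of a per-unit tax.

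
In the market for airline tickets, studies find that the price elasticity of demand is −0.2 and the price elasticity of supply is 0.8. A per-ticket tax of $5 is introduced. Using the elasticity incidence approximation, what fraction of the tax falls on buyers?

Buyers' share ≈ 0.8.

Incidence ratio: buyers' share ≈ εs / (εs + |εd|) = 0.8 / (0.8 + 0.2) = 0.8.
Supply is the more elastic side, so buyers bear the larger share.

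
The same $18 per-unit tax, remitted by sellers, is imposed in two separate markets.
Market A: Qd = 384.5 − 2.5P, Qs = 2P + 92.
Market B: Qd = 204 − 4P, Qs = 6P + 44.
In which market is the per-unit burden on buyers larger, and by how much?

Market A: pre-tax P* = $65, Q* = 222; post-tax Q = 202; per-unit burden on buyers = $8.
Market B: pre-tax P* = $16, Q* = 140; post-tax Q = 96.8; per-unit burden on buyers = $10.8.
Difference: $8 vs $10.8 → market B is larger by $2.8.

Market B, by $2.8.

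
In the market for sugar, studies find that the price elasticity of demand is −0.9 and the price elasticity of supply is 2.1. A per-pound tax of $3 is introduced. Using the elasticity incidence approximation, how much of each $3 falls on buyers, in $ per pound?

Buyers bear ≈ $2.1 per pound.

Incidence ratio: buyers' share ≈ εs / (εs + |εd|) = 2.1 / (2.1 + 0.9) = 0.7.
So buyers bear ≈ 0.7 × $3 = $2.1; sellers bear $0.9.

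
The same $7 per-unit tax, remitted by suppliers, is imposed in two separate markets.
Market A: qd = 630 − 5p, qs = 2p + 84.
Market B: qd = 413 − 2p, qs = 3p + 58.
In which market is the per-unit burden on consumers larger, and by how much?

Market B, by $2.2.

Market A: pre-tax p* = $78, q* = 240; post-tax q = 230; per-unit burden on consumers = $2.
Market B: pre-tax p* = $71, q* = 271; post-tax q = 262.6; per-unit burden on consumers = $4.2.
Difference: $2 vs $4.2 → market B is larger by $2.2.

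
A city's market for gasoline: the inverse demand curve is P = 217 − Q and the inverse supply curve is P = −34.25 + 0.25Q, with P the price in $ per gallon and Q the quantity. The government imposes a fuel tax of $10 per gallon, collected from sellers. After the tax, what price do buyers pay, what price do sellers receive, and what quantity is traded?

Buyers pay $24; sellers receive $14; quantity = 193.

Rewrite in direct form: Qd = 217 − P and Qs = 4P + 137.
Before the tax: set 217 − P = 4P + 137 → P* = $16, Q* = 201.
With the tax collected from sellers, supply shifts: Qs = 4(P − 10) + 137.
Solving gives Q = 193 with buyers paying $24 and sellers receiving $14 (the $10 wedge).
The less price-elastic side of the market bears the larger share of a per-unit tax.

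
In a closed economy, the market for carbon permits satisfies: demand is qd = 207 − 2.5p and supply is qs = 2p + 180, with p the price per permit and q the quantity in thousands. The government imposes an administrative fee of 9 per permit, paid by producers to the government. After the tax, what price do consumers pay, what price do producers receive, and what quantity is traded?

Before the tax: set 207 − 2.5p = 2p + 180 → p* = 6, q* = 192.
With the tax collected from producers, supply shifts: qs = 2(p − 9) + 180.
New equilibrium: consumers pay 10, producers receive 1, q = 182. (Wedge: pb − ps = 9.)

Consumers pay 10; producers receive 1; quantity = 182.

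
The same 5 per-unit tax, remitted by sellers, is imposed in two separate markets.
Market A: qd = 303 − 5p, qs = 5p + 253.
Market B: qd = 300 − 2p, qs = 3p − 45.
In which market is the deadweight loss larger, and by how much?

Market A: pre-tax p* = 5, q* = 278; post-tax q = 265.5; deadweight loss = 31.25.
Market B: pre-tax p* = 69, q* = 162; post-tax q = 156; deadweight loss = 15.
Difference: 31.25 vs 15 → market A is larger by 16.25.

Market A, by 16.25.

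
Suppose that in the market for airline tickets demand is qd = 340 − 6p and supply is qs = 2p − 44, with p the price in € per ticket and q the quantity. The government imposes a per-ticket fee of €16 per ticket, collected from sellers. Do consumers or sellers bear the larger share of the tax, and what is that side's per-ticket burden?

Before the tax: set 340 − 6p = 2p − 44 → p* = €48, q* = 52.
With the tax collected from sellers, supply shifts: qs = 2(p − 16) − 44.
New equilibrium: consumers pay €52, sellers receive €36, q = 28. (Wedge: pb − ps = 16.)
Per-ticket burden: consumers €4, sellers €12.
Sellers take the larger share because supply is less price-elastic here (demand slope 6 vs supply slope 2).

Sellers bear the larger share: €12 per ticket.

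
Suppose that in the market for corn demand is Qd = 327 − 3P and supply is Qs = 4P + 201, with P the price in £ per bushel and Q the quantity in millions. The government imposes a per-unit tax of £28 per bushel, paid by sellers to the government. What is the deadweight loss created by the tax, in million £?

Without the tax, 327 − 3P = 4P + 201 gives 7P = 126, so P* = £18 and Q* = 273.
With the tax collected from sellers, supply shifts: Qs = 4(P − 28) + 201.
New equilibrium: buyers pay £34, sellers receive £6, Q = 225. (Wedge: Pb − Ps = 28.)
Quantity falls by |ΔQ| = |273 − 225| = 48.
DWL = ½ · t · |ΔQ| = ½ · 28 · 48 = £672.

Deadweight loss = £672 million.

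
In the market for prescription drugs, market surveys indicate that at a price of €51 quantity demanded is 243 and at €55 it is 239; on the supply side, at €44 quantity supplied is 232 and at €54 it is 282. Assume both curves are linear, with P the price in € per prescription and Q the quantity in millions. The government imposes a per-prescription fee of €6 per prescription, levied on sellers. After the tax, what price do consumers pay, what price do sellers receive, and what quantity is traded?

Consumers pay €52; sellers receive €46; quantity = 242.

Demand slope: (239 − 243)/(55 − 51) = -1, so Qd = 294 − P.
Supply slope: (282 − 232)/(54 − 44) = 5, so Qs = 5P + 12.
Without the tax, 294 − P = 5P + 12 gives 6P = 282, so P* = €47 and Q* = 247.
With the tax collected from sellers, supply shifts: Qs = 5(P − 6) + 12.
New equilibrium: consumers pay €52, sellers receive €46, Q = 242. (Wedge: Pb − Ps = 6.)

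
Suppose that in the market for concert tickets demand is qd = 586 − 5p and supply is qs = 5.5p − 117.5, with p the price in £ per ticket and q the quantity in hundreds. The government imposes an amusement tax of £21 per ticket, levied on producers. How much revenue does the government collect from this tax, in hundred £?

Without the tax, 586 − 5p = 5.5p − 117.5 gives 10.5p = 703.5, so p* = £67 and q* = 251.
With the tax collected from producers, supply shifts: qs = 5.5(p − 21) − 117.5.
New equilibrium: consumers pay £78, producers receive £57, q = 196. (Wedge: pb − ps = 21.)
Revenue = t · Q = 21 · 196 = £4116.

Tax revenue = £4116 hundred.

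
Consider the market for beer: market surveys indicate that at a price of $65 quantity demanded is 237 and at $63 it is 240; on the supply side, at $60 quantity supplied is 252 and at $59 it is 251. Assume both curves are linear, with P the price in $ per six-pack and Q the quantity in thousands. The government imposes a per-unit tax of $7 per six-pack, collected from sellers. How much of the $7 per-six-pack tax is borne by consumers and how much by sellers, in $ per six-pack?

Consumers bear $2.8 per six-pack; sellers bear $4.2 per six-pack.

Demand slope: (240 − 237)/(63 − 65) = -1.5, so Qd = 334.5 − 1.5P.
Supply slope: (251 − 252)/(59 − 60) = 1, so Qs = P + 192.
Before the tax: set 334.5 − 1.5P = P + 192 → P* = $57, Q* = 249.
With the tax collected from sellers, supply shifts: Qs = (P − 7) + 192.
Solving gives Q = 244.8 with consumers paying $59.8 and sellers receiving $52.8 (the $7 wedge).
Burden on consumers: $2.8; on sellers: $4.2. (They sum to $7.)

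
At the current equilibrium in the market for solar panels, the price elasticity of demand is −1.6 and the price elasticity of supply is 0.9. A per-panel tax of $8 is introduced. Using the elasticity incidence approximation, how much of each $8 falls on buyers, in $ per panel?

Buyers bear ≈ $2.88 per panel.

Incidence ratio: buyers' share ≈ εs / (εs + |εd|) = 0.9 / (0.9 + 1.6) = 0.36.
So buyers bear ≈ 0.36 × $8 = $2.88; sellers bear $5.12.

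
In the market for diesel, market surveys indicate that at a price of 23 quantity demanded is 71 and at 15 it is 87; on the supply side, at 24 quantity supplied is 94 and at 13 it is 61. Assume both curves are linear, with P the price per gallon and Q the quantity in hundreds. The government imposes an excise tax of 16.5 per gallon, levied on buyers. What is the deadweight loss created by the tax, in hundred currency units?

Demand slope: (87 − 71)/(15 − 23) = -2, so Qd = 117 − 2P.
Supply slope: (61 − 94)/(13 − 24) = 3, so Qs = 3P + 22.
Without the tax, 117 − 2P = 3P + 22 gives 5P = 95, so P* = 19 and Q* = 79.
With the tax collected from buyers, demand (in seller-price terms) shifts: Qd = 117 − 2(P + 16.5).
New equilibrium: buyers pay 28.9, producers receive 12.4, Q = 59.2. (Wedge: Pb − Ps = 16.5.)
Quantity falls by |ΔQ| = |79 − 59.2| = 19.8.
DWL = ½ · t · |ΔQ| = ½ · 16.5 · 19.8 = 163.35.

Deadweight loss = 163.35 hundred.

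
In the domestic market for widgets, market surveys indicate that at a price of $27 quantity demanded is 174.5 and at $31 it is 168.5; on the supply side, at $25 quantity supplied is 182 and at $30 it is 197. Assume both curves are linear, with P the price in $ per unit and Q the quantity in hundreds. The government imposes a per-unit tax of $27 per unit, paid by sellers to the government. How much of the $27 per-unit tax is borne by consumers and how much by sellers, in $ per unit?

Demand slope: (168.5 − 174.5)/(31 − 27) = -1.5, so Qd = 215 − 1.5P.
Supply slope: (197 − 182)/(30 − 25) = 3, so Qs = 3P + 107.
Before the tax: set 215 − 1.5P = 3P + 107 → P* = $24, Q* = 179.
With the tax collected from sellers, supply shifts: Qs = 3(P − 27) + 107.
New equilibrium: consumers pay $42, sellers receive $15, Q = 152. (Wedge: Pb − Ps = 27.)
Burden on consumers: $18; on sellers: $9. (They sum to $27.)

Consumers bear $18 per unit; sellers bear $9 per unit.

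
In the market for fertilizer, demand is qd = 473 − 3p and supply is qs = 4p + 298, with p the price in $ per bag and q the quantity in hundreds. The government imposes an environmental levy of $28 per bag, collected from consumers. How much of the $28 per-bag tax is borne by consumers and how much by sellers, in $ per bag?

Consumers bear $16 per bag; sellers bear $12 per bag.

Before the tax: set 473 − 3p = 4p + 298 → p* = $25, q* = 398.
With the tax collected from consumers, demand (in seller-price terms) shifts: qd = 473 − 3(p + 28).
New equilibrium: consumers pay $41, sellers receive $13, q = 350. (Wedge: pb − ps = 28.)
Burden on consumers: $16; on sellers: $12. (They sum to $28.)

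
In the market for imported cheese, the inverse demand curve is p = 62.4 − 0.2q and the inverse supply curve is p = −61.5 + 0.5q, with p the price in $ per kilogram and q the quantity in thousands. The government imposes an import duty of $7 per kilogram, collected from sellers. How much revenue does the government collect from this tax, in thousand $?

Tax revenue = $1169 thousand.

Inverting to q(p) form: qd = 312 − 5p; qs = 2p + 123.
Without the tax, 312 − 5p = 2p + 123 gives 7p = 189, so p* = $27 and q* = 177.
With the tax collected from sellers, supply shifts: qs = 2(p − 7) + 123.
Solving gives q = 167 with buyers paying $29 and sellers receiving $22 (the $7 wedge).
Revenue = t · Q = 7 · 167 = $1169.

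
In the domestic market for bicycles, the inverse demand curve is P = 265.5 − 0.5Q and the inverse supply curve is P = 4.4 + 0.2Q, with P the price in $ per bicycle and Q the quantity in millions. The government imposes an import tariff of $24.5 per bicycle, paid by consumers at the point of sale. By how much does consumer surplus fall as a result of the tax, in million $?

Inverting to Q(P) form: Qd = 531 − 2P; Qs = 5P − 22.
Without the tax, 531 − 2P = 5P − 22 gives 7P = 553, so P* = $79 and Q* = 373.
With the tax collected from consumers, demand (in seller-price terms) shifts: Qd = 531 − 2(P + 24.5).
Solving gives Q = 338 with consumers paying $96.5 and suppliers receiving $72 (the $24.5 wedge).
ΔCS is the trapezoid between Q = 338 and Q = 373 of height $17.5: ½ · (373 + 338) · 17.5 = $6221.25.

Consumer surplus falls by $6221.25 million.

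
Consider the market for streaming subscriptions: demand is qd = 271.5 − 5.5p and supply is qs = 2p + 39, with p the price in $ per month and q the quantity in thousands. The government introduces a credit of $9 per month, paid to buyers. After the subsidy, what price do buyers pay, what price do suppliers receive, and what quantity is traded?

Without the subsidy, 271.5 − 5.5p = 2p + 39 gives 7.5p = 232.5, so p* = $31 and q* = 101.
With a per-unit subsidy paid to buyers, each effectively pays p − 9, so demand becomes qd = 271.5 − 5.5(p − 9).
Solving gives q = 114.2 with buyers paying $28.6 and suppliers receiving $37.6 (the $9 wedge).

Buyers pay $28.6; suppliers receive $37.6; quantity = 114.2.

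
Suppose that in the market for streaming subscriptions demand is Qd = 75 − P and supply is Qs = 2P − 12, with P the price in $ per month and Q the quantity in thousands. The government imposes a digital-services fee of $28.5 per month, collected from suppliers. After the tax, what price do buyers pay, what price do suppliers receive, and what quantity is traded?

Before the tax: set 75 − P = 2P − 12 → P* = $29, Q* = 46.
With the tax collected from suppliers, supply shifts: Qs = 2(P − 28.5) − 12.
New equilibrium: buyers pay $48, suppliers receive $19.5, Q = 27. (Wedge: Pb − Ps = 28.5.)
The less price-elastic side of the market bears the larger share of a per-unit tax.

Buyers pay $48; suppliers receive $19.5; quantity = 27.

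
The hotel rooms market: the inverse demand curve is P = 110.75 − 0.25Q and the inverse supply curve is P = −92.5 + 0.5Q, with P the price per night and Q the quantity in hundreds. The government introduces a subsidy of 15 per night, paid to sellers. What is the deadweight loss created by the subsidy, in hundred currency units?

Rewrite in direct form: Qd = 443 − 4P and Qs = 2P + 185.
Without the subsidy, 443 − 4P = 2P + 185 gives 6P = 258, so P* = 43 and Q* = 271.
With a per-unit subsidy paid to sellers, each receives P + 15 per unit sold, so supply becomes Qs = 2(P + 15) + 185.
Solving gives Q = 291 with buyers paying 38 and sellers receiving 53 (the 15 wedge).
Quantity rises by |ΔQ| = |271 − 291| = 20.
DWL = ½ · t · |ΔQ| = ½ · 15 · 20 = 150.

Deadweight loss = 150 hundred.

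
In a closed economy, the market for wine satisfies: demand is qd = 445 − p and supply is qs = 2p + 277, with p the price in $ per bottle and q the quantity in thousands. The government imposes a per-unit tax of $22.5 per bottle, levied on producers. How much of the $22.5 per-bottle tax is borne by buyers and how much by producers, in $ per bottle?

Buyers bear $15 per bottle; producers bear $7.5 per bottle.

Without the tax, 445 − p = 2p + 277 gives 3p = 168, so p* = $56 and q* = 389.
With the tax collected from producers, supply shifts: qs = 2(p − 22.5) + 277.
Solving gives q = 374 with buyers paying $71 and producers receiving $48.5 (the $22.5 wedge).
Burden on buyers: $15; on producers: $7.5. (They sum to $22.5.)
The less price-elastic side of the market bears the larger share of a per-unit tax.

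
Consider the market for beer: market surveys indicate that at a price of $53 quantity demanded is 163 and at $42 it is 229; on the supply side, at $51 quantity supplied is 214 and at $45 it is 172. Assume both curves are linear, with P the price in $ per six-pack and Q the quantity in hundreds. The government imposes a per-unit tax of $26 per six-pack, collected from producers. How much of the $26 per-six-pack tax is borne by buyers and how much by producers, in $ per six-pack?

Demand slope: (229 − 163)/(42 − 53) = -6, so Qd = 481 − 6P.
Supply slope: (172 − 214)/(45 − 51) = 7, so Qs = 7P − 143.
Without the tax, 481 − 6P = 7P − 143 gives 13P = 624, so P* = $48 and Q* = 193.
With the tax collected from producers, supply shifts: Qs = 7(P − 26) − 143.
New equilibrium: buyers pay $62, producers receive $36, Q = 109. (Wedge: Pb − Ps = 26.)
Burden on buyers: $14; on producers: $12. (They sum to $26.)

Buyers bear $14 per six-pack; producers bear $12 per six-pack.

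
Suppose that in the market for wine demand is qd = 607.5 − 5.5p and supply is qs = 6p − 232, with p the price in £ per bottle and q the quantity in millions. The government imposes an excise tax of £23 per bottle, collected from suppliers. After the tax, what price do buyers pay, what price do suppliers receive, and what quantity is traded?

Before the tax: set 607.5 − 5.5p = 6p − 232 → p* = £73, q* = 206.
With the tax collected from suppliers, supply shifts: qs = 6(p − 23) − 232.
New equilibrium: buyers pay £85, suppliers receive £62, q = 140. (Wedge: pb − ps = 23.)

Buyers pay £85; suppliers receive £62; quantity = 140.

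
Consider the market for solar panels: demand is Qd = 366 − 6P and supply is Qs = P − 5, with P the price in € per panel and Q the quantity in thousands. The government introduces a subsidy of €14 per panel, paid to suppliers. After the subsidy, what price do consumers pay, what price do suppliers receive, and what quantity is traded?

Before the subsidy: set 366 − 6P = P − 5 → P* = €53, Q* = 48.
With a per-unit subsidy paid to suppliers, each receives P + 14 per unit sold, so supply becomes Qs = (P + 14) − 5.
Solving gives Q = 60 with consumers paying €51 and suppliers receiving €65 (the €14 wedge).

Consumers pay €51; suppliers receive €65; quantity = 60.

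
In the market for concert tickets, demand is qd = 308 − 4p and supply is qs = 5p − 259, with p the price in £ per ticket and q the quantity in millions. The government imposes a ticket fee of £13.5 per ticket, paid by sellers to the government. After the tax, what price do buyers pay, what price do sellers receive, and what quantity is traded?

Buyers pay £70.5; sellers receive £57; quantity = 26.

Before the tax: set 308 − 4p = 5p − 259 → p* = £63, q* = 56.
With the tax collected from sellers, supply shifts: qs = 5(p − 13.5) − 259.
New equilibrium: buyers pay £70.5, sellers receive £57, q = 26. (Wedge: pb − ps = 13.5.)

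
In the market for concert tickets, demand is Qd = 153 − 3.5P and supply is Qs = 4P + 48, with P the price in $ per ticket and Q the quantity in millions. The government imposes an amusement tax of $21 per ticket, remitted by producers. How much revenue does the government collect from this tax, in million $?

Without the tax, 153 − 3.5P = 4P + 48 gives 7.5P = 105, so P* = $14 and Q* = 104.
With the tax collected from producers, supply shifts: Qs = 4(P − 21) + 48.
Solving gives Q = 64.8 with consumers paying $25.2 and producers receiving $4.2 (the $21 wedge).
Revenue = t · Q = 21 · 64.8 = $1360.8.

Tax revenue = $1360.8 million.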